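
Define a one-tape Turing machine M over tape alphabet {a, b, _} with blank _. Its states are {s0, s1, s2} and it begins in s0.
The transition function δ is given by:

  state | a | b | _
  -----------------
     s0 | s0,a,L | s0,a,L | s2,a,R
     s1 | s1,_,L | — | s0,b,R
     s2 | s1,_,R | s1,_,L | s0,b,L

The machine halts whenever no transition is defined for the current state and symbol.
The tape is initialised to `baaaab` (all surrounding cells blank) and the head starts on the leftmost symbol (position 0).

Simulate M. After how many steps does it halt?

s0 | _[b]aaaab   read b → write a, move L, go to s0
s0 | [_]aaaaab   read _ → write a, move R, go to s2
s2 | a[a]aaaab   read a → write _, move R, go to s1
s1 | a_[a]aaab   read a → write _, move L, go to s1
s1 | a[_]_aaab   read _ → write b, move R, go to s0
s0 | ab[_]aaab   read _ → write a, move R, go to s2
s2 | aba[a]aab   read a → write _, move R, go to s1
s1 | aba_[a]ab   read a → write _, move L, go to s1
s1 | aba[_]_ab   read _ → write b, move R, go to s0
s0 | abab[_]ab   read _ → write a, move R, go to s2
s2 | ababa[a]b   read a → write _, move R, go to s1
s1 | ababa_[b]
M halts after 11 transitions.

11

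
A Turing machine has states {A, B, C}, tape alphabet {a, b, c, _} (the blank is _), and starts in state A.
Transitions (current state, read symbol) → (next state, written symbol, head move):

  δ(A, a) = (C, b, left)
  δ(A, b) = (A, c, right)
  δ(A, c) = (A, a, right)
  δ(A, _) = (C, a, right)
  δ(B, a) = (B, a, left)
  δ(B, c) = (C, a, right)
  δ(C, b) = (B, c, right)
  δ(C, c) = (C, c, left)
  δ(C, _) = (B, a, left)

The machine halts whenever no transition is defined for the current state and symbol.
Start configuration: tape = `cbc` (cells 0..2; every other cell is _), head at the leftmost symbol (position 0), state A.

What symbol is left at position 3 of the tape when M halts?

A | [c]bc__   read c → write a, move right, go to A
A | a[b]c__   read b → write c, move right, go to A
A | ac[c]__   read c → write a, move right, go to A
A | aca[_]_   read _ → write a, move right, go to C
C | acaa[_]   read _ → write a, move left, go to B
B | aca[a]a   read a → write a, move left, go to B
B | ac[a]aa   read a → write a, move left, go to B
B | a[c]aaa   read c → write a, move right, go to C
C | aa[a]aa
Cell 3 holds a when M halts.

a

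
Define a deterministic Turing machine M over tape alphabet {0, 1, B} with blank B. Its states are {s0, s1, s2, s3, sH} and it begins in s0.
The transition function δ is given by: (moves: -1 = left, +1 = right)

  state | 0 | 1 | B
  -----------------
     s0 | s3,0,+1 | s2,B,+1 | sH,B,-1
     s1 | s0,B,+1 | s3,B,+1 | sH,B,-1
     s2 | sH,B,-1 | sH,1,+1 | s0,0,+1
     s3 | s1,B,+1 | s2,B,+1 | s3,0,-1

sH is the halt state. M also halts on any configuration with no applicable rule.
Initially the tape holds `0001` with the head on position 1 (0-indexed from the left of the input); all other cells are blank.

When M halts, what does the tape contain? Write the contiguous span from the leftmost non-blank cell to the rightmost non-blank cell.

state=s0 head=1 tape=0[0]01BB   (s0,0)→(s3,0,+1)
state=s3 head=2 tape=00[0]1BB   (s3,0)→(s1,B,+1)
state=s1 head=3 tape=00B[1]BB   (s1,1)→(s3,B,+1)
state=s3 head=4 tape=00BB[B]B   (s3,B)→(s3,0,-1)
state=s3 head=3 tape=00B[B]0B   (s3,B)→(s3,0,-1)
state=s3 head=2 tape=00[B]00B   (s3,B)→(s3,0,-1)
state=s3 head=1 tape=0[0]000B   (s3,0)→(s1,B,+1)
state=s1 head=2 tape=0B[0]00B   (s1,0)→(s0,B,+1)
state=s0 head=3 tape=0BB[0]0B   (s0,0)→(s3,0,+1)
state=s3 head=4 tape=0BB0[0]B   (s3,0)→(s1,B,+1)
state=s1 head=5 tape=0BB0B[B]   (s1,B)→(sH,B,-1)
state=sH head=4 tape=0BB0[B]B
The non-blank tape span at halt is 0BB0.

0BB0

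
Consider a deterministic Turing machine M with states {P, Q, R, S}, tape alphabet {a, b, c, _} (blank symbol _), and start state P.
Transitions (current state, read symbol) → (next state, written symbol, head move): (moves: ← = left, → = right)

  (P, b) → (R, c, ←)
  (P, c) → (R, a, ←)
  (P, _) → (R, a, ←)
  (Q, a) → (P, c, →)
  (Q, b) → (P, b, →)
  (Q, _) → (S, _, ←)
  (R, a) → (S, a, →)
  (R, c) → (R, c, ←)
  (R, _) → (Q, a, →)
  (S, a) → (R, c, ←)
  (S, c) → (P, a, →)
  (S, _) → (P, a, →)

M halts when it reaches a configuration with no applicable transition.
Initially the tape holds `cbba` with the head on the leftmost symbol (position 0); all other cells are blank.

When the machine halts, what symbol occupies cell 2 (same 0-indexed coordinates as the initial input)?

P | _[c]bba   read c → write a, move ←, go to R
R | [_]abba   read _ → write a, move →, go to Q
Q | a[a]bba   read a → write c, move →, go to P
P | ac[b]ba   read b → write c, move ←, go to R
R | a[c]cba   read c → write c, move ←, go to R
R | [a]ccba   read a → write a, move →, go to S
S | a[c]cba   read c → write a, move →, go to P
P | aa[c]ba   read c → write a, move ←, go to R
R | a[a]aba   read a → write a, move →, go to S
S | aa[a]ba   read a → write c, move ←, go to R
R | a[a]cba   read a → write a, move →, go to S
S | aa[c]ba   read c → write a, move →, go to P
P | aaa[b]a   read b → write c, move ←, go to R
R | aa[a]ca   read a → write a, move →, go to S
S | aaa[c]a   read c → write a, move →, go to P
P | aaaa[a]
Cell 2 holds a when M halts.

a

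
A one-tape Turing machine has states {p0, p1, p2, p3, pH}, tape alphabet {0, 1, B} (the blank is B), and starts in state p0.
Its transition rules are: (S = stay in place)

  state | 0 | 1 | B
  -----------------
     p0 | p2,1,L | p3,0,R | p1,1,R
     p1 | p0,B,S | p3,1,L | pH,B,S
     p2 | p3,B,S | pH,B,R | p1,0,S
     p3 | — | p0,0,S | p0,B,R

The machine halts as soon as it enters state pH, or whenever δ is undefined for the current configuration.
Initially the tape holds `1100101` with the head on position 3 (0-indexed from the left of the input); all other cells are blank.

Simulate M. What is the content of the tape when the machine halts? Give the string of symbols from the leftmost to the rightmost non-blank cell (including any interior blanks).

p0 | 110[0]101   read 0 → write 1, move L, go to p2
p2 | 11[0]1101   read 0 → write B, move S, go to p3
p3 | 11[B]1101   read B → write B, move R, go to p0
p0 | 11B[1]101   read 1 → write 0, move R, go to p3
p3 | 11B0[1]01   read 1 → write 0, move S, go to p0
p0 | 11B0[0]01   read 0 → write 1, move L, go to p2
p2 | 11B[0]101   read 0 → write B, move S, go to p3
p3 | 11B[B]101   read B → write B, move R, go to p0
p0 | 11BB[1]01   read 1 → write 0, move R, go to p3
p3 | 11BB0[0]1
The non-blank tape span at halt is 11BB001.

11BB001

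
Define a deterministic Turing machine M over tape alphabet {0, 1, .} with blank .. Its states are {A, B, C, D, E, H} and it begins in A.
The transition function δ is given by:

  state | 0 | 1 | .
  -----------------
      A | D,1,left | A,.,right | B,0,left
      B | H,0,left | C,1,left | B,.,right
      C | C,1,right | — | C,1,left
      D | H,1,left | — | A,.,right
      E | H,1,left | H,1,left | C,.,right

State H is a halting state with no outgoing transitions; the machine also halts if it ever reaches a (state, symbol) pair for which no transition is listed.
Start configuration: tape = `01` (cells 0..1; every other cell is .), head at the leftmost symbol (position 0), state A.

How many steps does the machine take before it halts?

A | .[0]1.   read 0 → write 1, move left, go to D
D | [.]11.   read . → write ., move right, go to A
A | .[1]1.   read 1 → write ., move right, go to A
A | ..[1].   read 1 → write ., move right, go to A
A | ...[.]   read . → write 0, move left, go to B
B | ..[.]0   read . → write ., move right, go to B
B | ...[0]   read 0 → write 0, move left, go to H
H | ..[.]0
M halts after 7 transitions.

7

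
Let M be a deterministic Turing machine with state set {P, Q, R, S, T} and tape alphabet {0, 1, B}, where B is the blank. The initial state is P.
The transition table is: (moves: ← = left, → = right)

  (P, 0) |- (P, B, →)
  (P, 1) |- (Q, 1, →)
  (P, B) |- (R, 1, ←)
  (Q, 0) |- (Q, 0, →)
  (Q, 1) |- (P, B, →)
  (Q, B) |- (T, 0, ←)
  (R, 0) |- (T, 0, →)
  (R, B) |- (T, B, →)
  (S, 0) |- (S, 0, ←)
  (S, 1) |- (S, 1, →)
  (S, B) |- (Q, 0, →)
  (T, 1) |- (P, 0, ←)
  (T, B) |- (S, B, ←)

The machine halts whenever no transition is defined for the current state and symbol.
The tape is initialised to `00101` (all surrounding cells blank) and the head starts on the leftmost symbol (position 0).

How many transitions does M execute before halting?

P | [0]0101BB   read 0 → write B, move →, go to P
P | B[0]101BB   read 0 → write B, move →, go to P
P | BB[1]01BB   read 1 → write 1, move →, go to Q
Q | BB1[0]1BB   read 0 → write 0, move →, go to Q
Q | BB10[1]BB   read 1 → write B, move →, go to P
P | BB10B[B]B   read B → write 1, move ←, go to R
R | BB10[B]1B   read B → write B, move →, go to T
T | BB10B[1]B   read 1 → write 0, move ←, go to P
P | BB10[B]0B   read B → write 1, move ←, go to R
R | BB1[0]10B   read 0 → write 0, move →, go to T
T | BB10[1]0B   read 1 → write 0, move ←, go to P
P | BB1[0]00B   read 0 → write B, move →, go to P
P | BB1B[0]0B   read 0 → write B, move →, go to P
P | BB1BB[0]B   read 0 → write B, move →, go to P
P | BB1BBB[B]   read B → write 1, move ←, go to R
R | BB1BB[B]1   read B → write B, move →, go to T
T | BB1BBB[1]   read 1 → write 0, move ←, go to P
P | BB1BB[B]0   read B → write 1, move ←, go to R
R | BB1B[B]10   read B → write B, move →, go to T
T | BB1BB[1]0   read 1 → write 0, move ←, go to P
P | BB1B[B]00   read B → write 1, move ←, go to R
R | BB1[B]100   read B → write B, move →, go to T
T | BB1B[1]00   read 1 → write 0, move ←, go to P
P | BB1[B]000   read B → write 1, move ←, go to R
R | BB[1]1000
M halts after 24 transitions.

24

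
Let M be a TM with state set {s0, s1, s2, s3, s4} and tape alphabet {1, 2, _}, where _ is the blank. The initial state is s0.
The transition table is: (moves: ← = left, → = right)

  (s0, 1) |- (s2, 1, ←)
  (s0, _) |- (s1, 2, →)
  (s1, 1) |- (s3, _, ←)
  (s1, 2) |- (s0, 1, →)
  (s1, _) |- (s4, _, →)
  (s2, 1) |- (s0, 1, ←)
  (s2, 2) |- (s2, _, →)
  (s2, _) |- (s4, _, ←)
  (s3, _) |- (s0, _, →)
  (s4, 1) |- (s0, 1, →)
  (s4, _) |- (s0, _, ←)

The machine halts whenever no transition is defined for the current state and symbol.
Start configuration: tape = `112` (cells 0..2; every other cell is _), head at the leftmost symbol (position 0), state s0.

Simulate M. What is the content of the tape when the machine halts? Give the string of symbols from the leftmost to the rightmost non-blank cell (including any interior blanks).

s0 | ___[1]12   read 1 → write 1, move ←, go to s2
s2 | __[_]112   read _ → write _, move ←, go to s4
s4 | _[_]_112   read _ → write _, move ←, go to s0
s0 | [_]__112   read _ → write 2, move →, go to s1
s1 | 2[_]_112   read _ → write _, move →, go to s4
s4 | 2_[_]112   read _ → write _, move ←, go to s0
s0 | 2[_]_112   read _ → write 2, move →, go to s1
s1 | 22[_]112   read _ → write _, move →, go to s4
s4 | 22_[1]12   read 1 → write 1, move →, go to s0
s0 | 22_1[1]2   read 1 → write 1, move ←, go to s2
s2 | 22_[1]12   read 1 → write 1, move ←, go to s0
s0 | 22[_]112   read _ → write 2, move →, go to s1
s1 | 222[1]12   read 1 → write _, move ←, go to s3
s3 | 22[2]_12
The non-blank tape span at halt is 222_12.

222_12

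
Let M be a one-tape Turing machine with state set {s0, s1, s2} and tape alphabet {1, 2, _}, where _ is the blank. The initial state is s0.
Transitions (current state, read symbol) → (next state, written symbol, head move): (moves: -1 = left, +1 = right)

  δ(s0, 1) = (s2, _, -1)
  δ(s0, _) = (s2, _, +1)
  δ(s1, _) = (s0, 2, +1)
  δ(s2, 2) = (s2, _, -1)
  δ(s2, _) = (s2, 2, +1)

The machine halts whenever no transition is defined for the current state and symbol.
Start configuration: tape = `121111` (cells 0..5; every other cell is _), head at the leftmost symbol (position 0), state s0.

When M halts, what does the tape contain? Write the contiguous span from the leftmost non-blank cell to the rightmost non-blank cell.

22221111

state=s0 head=0 tape=__[1]21111   (s0,1)→(s2,_,-1)
state=s2 head=-1 tape=_[_]_21111   (s2,_)→(s2,2,+1)
state=s2 head=0 tape=_2[_]21111   (s2,_)→(s2,2,+1)
state=s2 head=1 tape=_22[2]1111   (s2,2)→(s2,_,-1)
state=s2 head=0 tape=_2[2]_1111   (s2,2)→(s2,_,-1)
state=s2 head=-1 tape=_[2]__1111   (s2,2)→(s2,_,-1)
state=s2 head=-2 tape=[_]___1111   (s2,_)→(s2,2,+1)
state=s2 head=-1 tape=2[_]__1111   (s2,_)→(s2,2,+1)
state=s2 head=0 tape=22[_]_1111   (s2,_)→(s2,2,+1)
state=s2 head=1 tape=222[_]1111   (s2,_)→(s2,2,+1)
state=s2 head=2 tape=2222[1]111
The non-blank tape span at halt is 22221111.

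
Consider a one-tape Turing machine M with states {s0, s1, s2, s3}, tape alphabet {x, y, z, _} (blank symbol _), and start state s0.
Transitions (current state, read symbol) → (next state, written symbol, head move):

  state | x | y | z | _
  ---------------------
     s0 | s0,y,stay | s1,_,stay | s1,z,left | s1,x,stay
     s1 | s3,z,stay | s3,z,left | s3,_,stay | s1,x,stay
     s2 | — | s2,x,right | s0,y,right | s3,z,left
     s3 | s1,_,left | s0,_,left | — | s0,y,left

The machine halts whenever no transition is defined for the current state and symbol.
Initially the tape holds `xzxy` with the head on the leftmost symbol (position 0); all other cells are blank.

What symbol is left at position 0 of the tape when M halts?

s0 | [x]zxy   read x → write y, move stay, go to s0
s0 | [y]zxy   read y → write _, move stay, go to s1
s1 | [_]zxy   read _ → write x, move stay, go to s1
s1 | [x]zxy   read x → write z, move stay, go to s3
s3 | [z]zxy
Cell 0 holds z when M halts.

z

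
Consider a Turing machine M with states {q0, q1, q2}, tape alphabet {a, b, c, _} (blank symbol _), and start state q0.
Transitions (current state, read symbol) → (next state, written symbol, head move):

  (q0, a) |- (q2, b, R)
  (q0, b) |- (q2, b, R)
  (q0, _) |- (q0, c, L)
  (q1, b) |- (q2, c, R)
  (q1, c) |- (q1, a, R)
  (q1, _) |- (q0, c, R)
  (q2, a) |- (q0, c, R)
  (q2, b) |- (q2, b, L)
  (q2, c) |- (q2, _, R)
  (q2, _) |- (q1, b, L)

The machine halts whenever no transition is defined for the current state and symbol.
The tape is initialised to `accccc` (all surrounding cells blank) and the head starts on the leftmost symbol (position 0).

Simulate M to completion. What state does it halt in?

q0 | [a]ccccc__   read a → write b, move R, go to q2
q2 | b[c]cccc__   read c → write _, move R, go to q2
q2 | b_[c]ccc__   read c → write _, move R, go to q2
q2 | b__[c]cc__   read c → write _, move R, go to q2
q2 | b___[c]c__   read c → write _, move R, go to q2
q2 | b____[c]__   read c → write _, move R, go to q2
q2 | b_____[_]_   read _ → write b, move L, go to q1
q1 | b____[_]b_   read _ → write c, move R, go to q0
q0 | b____c[b]_   read b → write b, move R, go to q2
q2 | b____cb[_]   read _ → write b, move L, go to q1
q1 | b____c[b]b   read b → write c, move R, go to q2
q2 | b____cc[b]   read b → write b, move L, go to q2
q2 | b____c[c]b   read c → write _, move R, go to q2
q2 | b____c_[b]   read b → write b, move L, go to q2
q2 | b____c[_]b   read _ → write b, move L, go to q1
q1 | b____[c]bb   read c → write a, move R, go to q1
q1 | b____a[b]b   read b → write c, move R, go to q2
q2 | b____ac[b]   read b → write b, move L, go to q2
q2 | b____a[c]b   read c → write _, move R, go to q2
q2 | b____a_[b]   read b → write b, move L, go to q2
q2 | b____a[_]b   read _ → write b, move L, go to q1
q1 | b____[a]bb
No transition is defined for (q1, a); M halts in state q1.

q1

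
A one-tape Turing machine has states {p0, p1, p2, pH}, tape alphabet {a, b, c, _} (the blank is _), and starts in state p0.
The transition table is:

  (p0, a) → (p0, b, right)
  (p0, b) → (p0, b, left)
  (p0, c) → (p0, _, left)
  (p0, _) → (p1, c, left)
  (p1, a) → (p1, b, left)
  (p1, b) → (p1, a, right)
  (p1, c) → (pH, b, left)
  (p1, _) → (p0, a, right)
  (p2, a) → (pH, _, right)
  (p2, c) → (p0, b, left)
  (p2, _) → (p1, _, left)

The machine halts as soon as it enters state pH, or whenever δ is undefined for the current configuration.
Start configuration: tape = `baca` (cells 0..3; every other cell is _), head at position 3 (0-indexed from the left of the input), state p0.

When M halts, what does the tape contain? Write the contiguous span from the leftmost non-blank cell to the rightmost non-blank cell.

p0 | bac[a]_   read a → write b, move right, go to p0
p0 | bacb[_]   read _ → write c, move left, go to p1
p1 | bac[b]c   read b → write a, move right, go to p1
p1 | baca[c]   read c → write b, move left, go to pH
pH | bac[a]b
The non-blank tape span at halt is bacab.

bacab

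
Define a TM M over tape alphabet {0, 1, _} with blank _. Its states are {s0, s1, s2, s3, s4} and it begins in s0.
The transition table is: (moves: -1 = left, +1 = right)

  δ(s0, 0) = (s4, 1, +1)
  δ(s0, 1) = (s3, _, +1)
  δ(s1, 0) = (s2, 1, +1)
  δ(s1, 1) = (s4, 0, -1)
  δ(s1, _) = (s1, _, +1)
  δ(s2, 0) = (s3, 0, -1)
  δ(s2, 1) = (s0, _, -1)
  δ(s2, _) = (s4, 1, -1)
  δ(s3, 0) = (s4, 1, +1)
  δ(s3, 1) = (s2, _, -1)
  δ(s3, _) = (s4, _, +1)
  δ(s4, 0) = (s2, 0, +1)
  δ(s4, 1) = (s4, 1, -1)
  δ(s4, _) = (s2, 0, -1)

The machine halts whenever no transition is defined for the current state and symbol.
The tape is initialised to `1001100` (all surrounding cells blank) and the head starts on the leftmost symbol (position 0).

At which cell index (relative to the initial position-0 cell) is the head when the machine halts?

2

state=s0 head=0 tape=[1]001100   (s0,1)→(s3,_,+1)
state=s3 head=1 tape=_[0]01100   (s3,0)→(s4,1,+1)
state=s4 head=2 tape=_1[0]1100   (s4,0)→(s2,0,+1)
state=s2 head=3 tape=_10[1]100   (s2,1)→(s0,_,-1)
state=s0 head=2 tape=_1[0]_100   (s0,0)→(s4,1,+1)
state=s4 head=3 tape=_11[_]100   (s4,_)→(s2,0,-1)
state=s2 head=2 tape=_1[1]0100   (s2,1)→(s0,_,-1)
state=s0 head=1 tape=_[1]_0100   (s0,1)→(s3,_,+1)
state=s3 head=2 tape=__[_]0100   (s3,_)→(s4,_,+1)
state=s4 head=3 tape=___[0]100   (s4,0)→(s2,0,+1)
state=s2 head=4 tape=___0[1]00   (s2,1)→(s0,_,-1)
state=s0 head=3 tape=___[0]_00   (s0,0)→(s4,1,+1)
state=s4 head=4 tape=___1[_]00   (s4,_)→(s2,0,-1)
state=s2 head=3 tape=___[1]000   (s2,1)→(s0,_,-1)
state=s0 head=2 tape=__[_]_000
At halt the head is at cell 2.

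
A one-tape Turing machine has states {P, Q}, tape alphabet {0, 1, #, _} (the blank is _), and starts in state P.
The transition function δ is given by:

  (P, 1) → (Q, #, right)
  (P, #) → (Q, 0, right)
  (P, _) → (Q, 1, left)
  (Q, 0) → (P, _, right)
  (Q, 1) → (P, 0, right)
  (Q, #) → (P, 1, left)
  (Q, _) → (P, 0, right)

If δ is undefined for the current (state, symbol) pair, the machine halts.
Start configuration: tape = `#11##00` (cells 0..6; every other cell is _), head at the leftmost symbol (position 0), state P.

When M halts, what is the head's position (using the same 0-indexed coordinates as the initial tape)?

6

P | [#]11##00   read # → write 0, move right, go to Q
Q | 0[1]1##00   read 1 → write 0, move right, go to P
P | 00[1]##00   read 1 → write #, move right, go to Q
Q | 00#[#]#00   read # → write 1, move left, go to P
P | 00[#]1#00   read # → write 0, move right, go to Q
Q | 000[1]#00   read 1 → write 0, move right, go to P
P | 0000[#]00   read # → write 0, move right, go to Q
Q | 00000[0]0   read 0 → write _, move right, go to P
P | 00000_[0]
At halt the head is at cell 6.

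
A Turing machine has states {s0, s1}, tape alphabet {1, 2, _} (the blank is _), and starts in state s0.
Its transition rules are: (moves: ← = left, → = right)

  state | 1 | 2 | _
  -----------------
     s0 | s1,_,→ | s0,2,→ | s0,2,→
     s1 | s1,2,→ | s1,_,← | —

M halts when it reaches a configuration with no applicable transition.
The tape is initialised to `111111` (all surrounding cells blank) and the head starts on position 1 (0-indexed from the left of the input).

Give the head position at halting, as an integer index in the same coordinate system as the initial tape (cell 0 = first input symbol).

6

s0 | 1[1]1111_   read 1 → write _, move →, go to s1
s1 | 1_[1]111_   read 1 → write 2, move →, go to s1
s1 | 1_2[1]11_   read 1 → write 2, move →, go to s1
s1 | 1_22[1]1_   read 1 → write 2, move →, go to s1
s1 | 1_222[1]_   read 1 → write 2, move →, go to s1
s1 | 1_2222[_]
At halt the head is at cell 6.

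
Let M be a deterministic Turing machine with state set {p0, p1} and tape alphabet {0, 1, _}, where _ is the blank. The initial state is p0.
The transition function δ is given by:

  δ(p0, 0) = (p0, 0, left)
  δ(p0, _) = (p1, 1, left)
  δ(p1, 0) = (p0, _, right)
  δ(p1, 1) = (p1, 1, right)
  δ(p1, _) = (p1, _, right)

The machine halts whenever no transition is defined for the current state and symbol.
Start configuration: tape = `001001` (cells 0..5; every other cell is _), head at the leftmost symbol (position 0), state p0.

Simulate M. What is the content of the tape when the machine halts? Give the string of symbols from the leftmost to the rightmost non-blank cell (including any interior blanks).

p0 | __[0]01001   read 0 → write 0, move left, go to p0
p0 | _[_]001001   read _ → write 1, move left, go to p1
p1 | [_]1001001   read _ → write _, move right, go to p1
p1 | _[1]001001   read 1 → write 1, move right, go to p1
p1 | _1[0]01001   read 0 → write _, move right, go to p0
p0 | _1_[0]1001   read 0 → write 0, move left, go to p0
p0 | _1[_]01001   read _ → write 1, move left, go to p1
p1 | _[1]101001   read 1 → write 1, move right, go to p1
p1 | _1[1]01001   read 1 → write 1, move right, go to p1
p1 | _11[0]1001   read 0 → write _, move right, go to p0
p0 | _11_[1]001
The non-blank tape span at halt is 11_1001.

11_1001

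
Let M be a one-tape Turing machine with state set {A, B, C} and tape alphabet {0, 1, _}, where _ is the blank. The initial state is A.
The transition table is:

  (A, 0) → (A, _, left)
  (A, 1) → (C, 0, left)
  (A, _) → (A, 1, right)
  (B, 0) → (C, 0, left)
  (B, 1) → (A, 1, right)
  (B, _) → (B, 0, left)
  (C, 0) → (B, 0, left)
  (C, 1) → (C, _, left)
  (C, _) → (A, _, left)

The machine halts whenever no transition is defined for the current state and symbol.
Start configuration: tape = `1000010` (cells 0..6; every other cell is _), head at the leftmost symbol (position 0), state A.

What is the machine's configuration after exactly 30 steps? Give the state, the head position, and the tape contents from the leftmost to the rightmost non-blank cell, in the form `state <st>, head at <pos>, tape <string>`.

state A, head at -4, tape 1111_0___000010

state=A head=0 tape=________[1]000010   (A,1)→(C,0,left)
state=C head=-1 tape=_______[_]0000010   (C,_)→(A,_,left)
state=A head=-2 tape=______[_]_0000010   (A,_)→(A,1,right)
state=A head=-1 tape=______1[_]0000010   (A,_)→(A,1,right)
state=A head=0 tape=______11[0]000010   (A,0)→(A,_,left)
state=A head=-1 tape=______1[1]_000010   (A,1)→(C,0,left)
state=C head=-2 tape=______[1]0_000010   (C,1)→(C,_,left)
state=C head=-3 tape=_____[_]_0_000010   (C,_)→(A,_,left)
state=A head=-4 tape=____[_]__0_000010   (A,_)→(A,1,right)
state=A head=-3 tape=____1[_]_0_000010   (A,_)→(A,1,right)
state=A head=-2 tape=____11[_]0_000010   (A,_)→(A,1,right)
state=A head=-1 tape=____111[0]_000010   (A,0)→(A,_,left)
state=A head=-2 tape=____11[1]__000010   (A,1)→(C,0,left)
state=C head=-3 tape=____1[1]0__000010   (C,1)→(C,_,left)
state=C head=-4 tape=____[1]_0__000010   (C,1)→(C,_,left)
state=C head=-5 tape=___[_]__0__000010   (C,_)→(A,_,left)
state=A head=-6 tape=__[_]___0__000010   (A,_)→(A,1,right)
state=A head=-5 tape=__1[_]__0__000010   (A,_)→(A,1,right)
state=A head=-4 tape=__11[_]_0__000010   (A,_)→(A,1,right)
state=A head=-3 tape=__111[_]0__000010   (A,_)→(A,1,right)
state=A head=-2 tape=__1111[0]__000010   (A,0)→(A,_,left)
state=A head=-3 tape=__111[1]___000010   (A,1)→(C,0,left)
state=C head=-4 tape=__11[1]0___000010   (C,1)→(C,_,left)
state=C head=-5 tape=__1[1]_0___000010   (C,1)→(C,_,left)
state=C head=-6 tape=__[1]__0___000010   (C,1)→(C,_,left)
state=C head=-7 tape=_[_]___0___000010   (C,_)→(A,_,left)
state=A head=-8 tape=[_]____0___000010   (A,_)→(A,1,right)
state=A head=-7 tape=1[_]___0___000010   (A,_)→(A,1,right)
state=A head=-6 tape=11[_]__0___000010   (A,_)→(A,1,right)
state=A head=-5 tape=111[_]_0___000010   (A,_)→(A,1,right)
state=A head=-4 tape=1111[_]0___000010
After 30 steps: state A, head at -4, tape 1111_0___000010.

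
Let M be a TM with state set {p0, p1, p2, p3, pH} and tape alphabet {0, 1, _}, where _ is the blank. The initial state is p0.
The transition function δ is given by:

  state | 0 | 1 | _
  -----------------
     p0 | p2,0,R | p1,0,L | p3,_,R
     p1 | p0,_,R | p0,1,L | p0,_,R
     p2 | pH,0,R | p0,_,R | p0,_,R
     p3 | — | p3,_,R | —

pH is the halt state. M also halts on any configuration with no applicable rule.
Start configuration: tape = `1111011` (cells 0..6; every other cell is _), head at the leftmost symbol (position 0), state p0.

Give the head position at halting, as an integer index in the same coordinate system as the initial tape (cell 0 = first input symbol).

9

state=p0 head=0 tape=_[1]111011___   (p0,1)→(p1,0,L)
state=p1 head=-1 tape=[_]0111011___   (p1,_)→(p0,_,R)
state=p0 head=0 tape=_[0]111011___   (p0,0)→(p2,0,R)
state=p2 head=1 tape=_0[1]11011___   (p2,1)→(p0,_,R)
state=p0 head=2 tape=_0_[1]1011___   (p0,1)→(p1,0,L)
state=p1 head=1 tape=_0[_]01011___   (p1,_)→(p0,_,R)
state=p0 head=2 tape=_0_[0]1011___   (p0,0)→(p2,0,R)
state=p2 head=3 tape=_0_0[1]011___   (p2,1)→(p0,_,R)
state=p0 head=4 tape=_0_0_[0]11___   (p0,0)→(p2,0,R)
state=p2 head=5 tape=_0_0_0[1]1___   (p2,1)→(p0,_,R)
state=p0 head=6 tape=_0_0_0_[1]___   (p0,1)→(p1,0,L)
state=p1 head=5 tape=_0_0_0[_]0___   (p1,_)→(p0,_,R)
state=p0 head=6 tape=_0_0_0_[0]___   (p0,0)→(p2,0,R)
state=p2 head=7 tape=_0_0_0_0[_]__   (p2,_)→(p0,_,R)
state=p0 head=8 tape=_0_0_0_0_[_]_   (p0,_)→(p3,_,R)
state=p3 head=9 tape=_0_0_0_0__[_]
At halt the head is at cell 9.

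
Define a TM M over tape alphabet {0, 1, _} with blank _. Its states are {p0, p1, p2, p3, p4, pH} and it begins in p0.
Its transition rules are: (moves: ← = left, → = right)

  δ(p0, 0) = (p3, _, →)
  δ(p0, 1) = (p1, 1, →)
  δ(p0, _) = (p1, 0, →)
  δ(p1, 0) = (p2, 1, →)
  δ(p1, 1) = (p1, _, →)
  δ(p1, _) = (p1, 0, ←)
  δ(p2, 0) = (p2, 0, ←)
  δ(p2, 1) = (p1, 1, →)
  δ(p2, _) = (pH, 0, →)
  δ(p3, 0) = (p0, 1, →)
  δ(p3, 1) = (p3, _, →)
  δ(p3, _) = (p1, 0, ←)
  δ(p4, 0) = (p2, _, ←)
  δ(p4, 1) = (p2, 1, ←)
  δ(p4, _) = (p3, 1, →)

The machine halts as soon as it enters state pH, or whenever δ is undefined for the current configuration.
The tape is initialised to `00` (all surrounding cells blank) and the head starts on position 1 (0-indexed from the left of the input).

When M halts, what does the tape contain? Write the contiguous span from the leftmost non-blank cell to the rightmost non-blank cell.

1110

state=p0 head=1 tape=0[0]___   (p0,0)→(p3,_,→)
state=p3 head=2 tape=0_[_]__   (p3,_)→(p1,0,←)
state=p1 head=1 tape=0[_]0__   (p1,_)→(p1,0,←)
state=p1 head=0 tape=[0]00__   (p1,0)→(p2,1,→)
state=p2 head=1 tape=1[0]0__   (p2,0)→(p2,0,←)
state=p2 head=0 tape=[1]00__   (p2,1)→(p1,1,→)
state=p1 head=1 tape=1[0]0__   (p1,0)→(p2,1,→)
state=p2 head=2 tape=11[0]__   (p2,0)→(p2,0,←)
state=p2 head=1 tape=1[1]0__   (p2,1)→(p1,1,→)
state=p1 head=2 tape=11[0]__   (p1,0)→(p2,1,→)
state=p2 head=3 tape=111[_]_   (p2,_)→(pH,0,→)
state=pH head=4 tape=1110[_]
The non-blank tape span at halt is 1110.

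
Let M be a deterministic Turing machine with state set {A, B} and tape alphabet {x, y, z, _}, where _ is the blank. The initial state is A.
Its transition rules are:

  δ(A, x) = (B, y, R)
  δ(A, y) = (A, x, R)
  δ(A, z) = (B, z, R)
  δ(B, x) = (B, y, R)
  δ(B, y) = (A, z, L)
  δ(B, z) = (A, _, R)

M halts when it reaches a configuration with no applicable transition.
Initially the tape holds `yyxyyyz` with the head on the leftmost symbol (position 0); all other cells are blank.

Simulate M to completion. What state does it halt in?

B

state=A head=0 tape=[y]yxyyyz_   (A,y)→(A,x,R)
state=A head=1 tape=x[y]xyyyz_   (A,y)→(A,x,R)
state=A head=2 tape=xx[x]yyyz_   (A,x)→(B,y,R)
state=B head=3 tape=xxy[y]yyz_   (B,y)→(A,z,L)
state=A head=2 tape=xx[y]zyyz_   (A,y)→(A,x,R)
state=A head=3 tape=xxx[z]yyz_   (A,z)→(B,z,R)
state=B head=4 tape=xxxz[y]yz_   (B,y)→(A,z,L)
state=A head=3 tape=xxx[z]zyz_   (A,z)→(B,z,R)
state=B head=4 tape=xxxz[z]yz_   (B,z)→(A,_,R)
state=A head=5 tape=xxxz_[y]z_   (A,y)→(A,x,R)
state=A head=6 tape=xxxz_x[z]_   (A,z)→(B,z,R)
state=B head=7 tape=xxxz_xz[_]
No transition is defined for (B, _); M halts in state B.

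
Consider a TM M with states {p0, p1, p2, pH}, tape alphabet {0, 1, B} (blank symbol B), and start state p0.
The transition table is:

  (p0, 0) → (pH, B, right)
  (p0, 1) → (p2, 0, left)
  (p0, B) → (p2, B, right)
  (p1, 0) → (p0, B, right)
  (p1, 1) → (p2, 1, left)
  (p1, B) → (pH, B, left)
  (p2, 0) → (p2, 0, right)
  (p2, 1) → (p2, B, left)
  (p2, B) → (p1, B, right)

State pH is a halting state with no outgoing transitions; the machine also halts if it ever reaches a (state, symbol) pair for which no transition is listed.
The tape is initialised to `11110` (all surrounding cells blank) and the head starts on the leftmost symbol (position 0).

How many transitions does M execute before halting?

state=p0 head=0 tape=B[1]1110B   (p0,1)→(p2,0,left)
state=p2 head=-1 tape=[B]01110B   (p2,B)→(p1,B,right)
state=p1 head=0 tape=B[0]1110B   (p1,0)→(p0,B,right)
state=p0 head=1 tape=BB[1]110B   (p0,1)→(p2,0,left)
state=p2 head=0 tape=B[B]0110B   (p2,B)→(p1,B,right)
state=p1 head=1 tape=BB[0]110B   (p1,0)→(p0,B,right)
state=p0 head=2 tape=BBB[1]10B   (p0,1)→(p2,0,left)
state=p2 head=1 tape=BB[B]010B   (p2,B)→(p1,B,right)
state=p1 head=2 tape=BBB[0]10B   (p1,0)→(p0,B,right)
state=p0 head=3 tape=BBBB[1]0B   (p0,1)→(p2,0,left)
state=p2 head=2 tape=BBB[B]00B   (p2,B)→(p1,B,right)
state=p1 head=3 tape=BBBB[0]0B   (p1,0)→(p0,B,right)
state=p0 head=4 tape=BBBBB[0]B   (p0,0)→(pH,B,right)
state=pH head=5 tape=BBBBBB[B]
M halts after 13 transitions.

13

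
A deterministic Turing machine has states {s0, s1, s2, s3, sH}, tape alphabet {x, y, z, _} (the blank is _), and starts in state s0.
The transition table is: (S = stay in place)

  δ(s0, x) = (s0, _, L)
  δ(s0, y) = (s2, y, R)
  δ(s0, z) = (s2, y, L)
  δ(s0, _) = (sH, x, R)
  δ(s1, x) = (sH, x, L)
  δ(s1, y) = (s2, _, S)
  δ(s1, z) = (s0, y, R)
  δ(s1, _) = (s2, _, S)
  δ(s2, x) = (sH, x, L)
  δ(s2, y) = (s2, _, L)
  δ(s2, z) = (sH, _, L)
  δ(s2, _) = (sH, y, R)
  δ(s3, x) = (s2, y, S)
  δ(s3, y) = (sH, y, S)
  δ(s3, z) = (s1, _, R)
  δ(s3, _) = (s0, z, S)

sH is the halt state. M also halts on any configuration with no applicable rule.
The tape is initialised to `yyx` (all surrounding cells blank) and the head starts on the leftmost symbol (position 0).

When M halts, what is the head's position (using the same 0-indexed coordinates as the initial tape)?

0

s0 | _[y]yx   read y → write y, move R, go to s2
s2 | _y[y]x   read y → write _, move L, go to s2
s2 | _[y]_x   read y → write _, move L, go to s2
s2 | [_]__x   read _ → write y, move R, go to sH
sH | y[_]_x
At halt the head is at cell 0.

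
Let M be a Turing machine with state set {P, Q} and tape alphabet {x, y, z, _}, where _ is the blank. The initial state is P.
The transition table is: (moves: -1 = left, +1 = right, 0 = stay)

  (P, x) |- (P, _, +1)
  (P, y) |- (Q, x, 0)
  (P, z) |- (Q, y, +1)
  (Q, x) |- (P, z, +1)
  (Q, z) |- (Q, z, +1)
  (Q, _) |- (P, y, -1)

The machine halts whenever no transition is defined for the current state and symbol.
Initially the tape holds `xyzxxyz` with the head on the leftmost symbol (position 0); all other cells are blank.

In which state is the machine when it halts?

P

state=P head=0 tape=[x]yzxxyz__   (P,x)→(P,_,+1)
state=P head=1 tape=_[y]zxxyz__   (P,y)→(Q,x,0)
state=Q head=1 tape=_[x]zxxyz__   (Q,x)→(P,z,+1)
state=P head=2 tape=_z[z]xxyz__   (P,z)→(Q,y,+1)
state=Q head=3 tape=_zy[x]xyz__   (Q,x)→(P,z,+1)
state=P head=4 tape=_zyz[x]yz__   (P,x)→(P,_,+1)
state=P head=5 tape=_zyz_[y]z__   (P,y)→(Q,x,0)
state=Q head=5 tape=_zyz_[x]z__   (Q,x)→(P,z,+1)
state=P head=6 tape=_zyz_z[z]__   (P,z)→(Q,y,+1)
state=Q head=7 tape=_zyz_zy[_]_   (Q,_)→(P,y,-1)
state=P head=6 tape=_zyz_z[y]y_   (P,y)→(Q,x,0)
state=Q head=6 tape=_zyz_z[x]y_   (Q,x)→(P,z,+1)
state=P head=7 tape=_zyz_zz[y]_   (P,y)→(Q,x,0)
state=Q head=7 tape=_zyz_zz[x]_   (Q,x)→(P,z,+1)
state=P head=8 tape=_zyz_zzz[_]
No transition is defined for (P, _); M halts in state P.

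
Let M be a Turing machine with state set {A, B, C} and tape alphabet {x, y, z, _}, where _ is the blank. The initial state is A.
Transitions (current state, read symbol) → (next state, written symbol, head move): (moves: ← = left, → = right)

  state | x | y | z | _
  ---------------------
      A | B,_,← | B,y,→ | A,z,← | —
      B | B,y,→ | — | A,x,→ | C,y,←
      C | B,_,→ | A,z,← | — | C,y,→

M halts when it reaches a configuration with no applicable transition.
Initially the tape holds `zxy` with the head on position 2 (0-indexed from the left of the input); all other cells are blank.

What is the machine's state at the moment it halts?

A | zx[y]_   read y → write y, move →, go to B
B | zxy[_]   read _ → write y, move ←, go to C
C | zx[y]y   read y → write z, move ←, go to A
A | z[x]zy   read x → write _, move ←, go to B
B | [z]_zy   read z → write x, move →, go to A
A | x[_]zy
No transition is defined for (A, _); M halts in state A.

A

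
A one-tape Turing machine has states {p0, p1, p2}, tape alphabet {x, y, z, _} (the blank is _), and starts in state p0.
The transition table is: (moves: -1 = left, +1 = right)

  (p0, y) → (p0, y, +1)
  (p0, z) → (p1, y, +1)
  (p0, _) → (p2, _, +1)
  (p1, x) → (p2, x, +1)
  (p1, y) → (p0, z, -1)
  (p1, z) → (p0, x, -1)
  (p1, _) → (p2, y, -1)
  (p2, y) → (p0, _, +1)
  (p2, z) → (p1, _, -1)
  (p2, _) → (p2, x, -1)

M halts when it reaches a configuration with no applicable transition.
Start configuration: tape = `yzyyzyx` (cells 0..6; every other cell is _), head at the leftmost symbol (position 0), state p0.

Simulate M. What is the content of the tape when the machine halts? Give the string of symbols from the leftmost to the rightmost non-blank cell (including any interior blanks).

yyyyxyx

state=p0 head=0 tape=[y]zyyzyx   (p0,y)→(p0,y,+1)
state=p0 head=1 tape=y[z]yyzyx   (p0,z)→(p1,y,+1)
state=p1 head=2 tape=yy[y]yzyx   (p1,y)→(p0,z,-1)
state=p0 head=1 tape=y[y]zyzyx   (p0,y)→(p0,y,+1)
state=p0 head=2 tape=yy[z]yzyx   (p0,z)→(p1,y,+1)
state=p1 head=3 tape=yyy[y]zyx   (p1,y)→(p0,z,-1)
state=p0 head=2 tape=yy[y]zzyx   (p0,y)→(p0,y,+1)
state=p0 head=3 tape=yyy[z]zyx   (p0,z)→(p1,y,+1)
state=p1 head=4 tape=yyyy[z]yx   (p1,z)→(p0,x,-1)
state=p0 head=3 tape=yyy[y]xyx   (p0,y)→(p0,y,+1)
state=p0 head=4 tape=yyyy[x]yx
The non-blank tape span at halt is yyyyxyx.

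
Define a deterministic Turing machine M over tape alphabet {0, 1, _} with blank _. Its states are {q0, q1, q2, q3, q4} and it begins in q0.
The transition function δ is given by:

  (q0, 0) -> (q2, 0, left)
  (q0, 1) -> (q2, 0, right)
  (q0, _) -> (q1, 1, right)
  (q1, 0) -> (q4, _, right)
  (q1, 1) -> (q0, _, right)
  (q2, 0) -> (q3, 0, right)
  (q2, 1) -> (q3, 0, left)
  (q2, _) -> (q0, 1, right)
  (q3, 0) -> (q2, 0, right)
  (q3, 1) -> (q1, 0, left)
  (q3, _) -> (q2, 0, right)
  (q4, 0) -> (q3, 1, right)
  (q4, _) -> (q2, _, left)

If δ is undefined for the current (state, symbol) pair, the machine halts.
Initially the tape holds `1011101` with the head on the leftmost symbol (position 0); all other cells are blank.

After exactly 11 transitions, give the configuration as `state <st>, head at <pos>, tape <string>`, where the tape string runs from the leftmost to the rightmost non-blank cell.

state=q0 head=0 tape=[1]011101   (q0,1)→(q2,0,right)
state=q2 head=1 tape=0[0]11101   (q2,0)→(q3,0,right)
state=q3 head=2 tape=00[1]1101   (q3,1)→(q1,0,left)
state=q1 head=1 tape=0[0]01101   (q1,0)→(q4,_,right)
state=q4 head=2 tape=0_[0]1101   (q4,0)→(q3,1,right)
state=q3 head=3 tape=0_1[1]101   (q3,1)→(q1,0,left)
state=q1 head=2 tape=0_[1]0101   (q1,1)→(q0,_,right)
state=q0 head=3 tape=0__[0]101   (q0,0)→(q2,0,left)
state=q2 head=2 tape=0_[_]0101   (q2,_)→(q0,1,right)
state=q0 head=3 tape=0_1[0]101   (q0,0)→(q2,0,left)
state=q2 head=2 tape=0_[1]0101   (q2,1)→(q3,0,left)
state=q3 head=1 tape=0[_]00101
After 11 steps: state q3, head at 1, tape 0_00101.

state q3, head at 1, tape 0_00101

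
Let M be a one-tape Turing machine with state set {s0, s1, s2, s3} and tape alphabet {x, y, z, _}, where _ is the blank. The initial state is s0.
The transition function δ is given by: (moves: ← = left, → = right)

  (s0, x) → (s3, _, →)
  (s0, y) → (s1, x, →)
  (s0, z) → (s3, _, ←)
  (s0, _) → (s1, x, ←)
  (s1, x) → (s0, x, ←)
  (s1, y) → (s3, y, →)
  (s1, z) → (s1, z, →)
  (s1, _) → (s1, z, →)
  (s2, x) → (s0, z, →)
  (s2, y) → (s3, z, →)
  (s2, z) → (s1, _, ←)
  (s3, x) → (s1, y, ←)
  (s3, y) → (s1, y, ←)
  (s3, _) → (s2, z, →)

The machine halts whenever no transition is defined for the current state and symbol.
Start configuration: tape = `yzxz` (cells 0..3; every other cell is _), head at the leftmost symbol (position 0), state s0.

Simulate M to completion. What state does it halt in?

s0 | _[y]zxz   read y → write x, move →, go to s1
s1 | _x[z]xz   read z → write z, move →, go to s1
s1 | _xz[x]z   read x → write x, move ←, go to s0
s0 | _x[z]xz   read z → write _, move ←, go to s3
s3 | _[x]_xz   read x → write y, move ←, go to s1
s1 | [_]y_xz   read _ → write z, move →, go to s1
s1 | z[y]_xz   read y → write y, move →, go to s3
s3 | zy[_]xz   read _ → write z, move →, go to s2
s2 | zyz[x]z   read x → write z, move →, go to s0
s0 | zyzz[z]   read z → write _, move ←, go to s3
s3 | zyz[z]_
No transition is defined for (s3, z); M halts in state s3.

s3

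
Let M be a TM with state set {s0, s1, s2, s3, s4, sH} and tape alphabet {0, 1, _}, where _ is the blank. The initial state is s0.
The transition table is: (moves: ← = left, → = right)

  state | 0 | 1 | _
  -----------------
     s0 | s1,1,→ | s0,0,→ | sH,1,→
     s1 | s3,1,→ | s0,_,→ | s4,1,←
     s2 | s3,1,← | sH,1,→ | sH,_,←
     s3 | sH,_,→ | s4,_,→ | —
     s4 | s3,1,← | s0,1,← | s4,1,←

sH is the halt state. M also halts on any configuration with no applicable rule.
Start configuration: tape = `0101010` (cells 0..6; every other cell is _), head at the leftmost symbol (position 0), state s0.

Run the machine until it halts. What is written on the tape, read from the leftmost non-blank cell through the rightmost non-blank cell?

state=s0 head=0 tape=[0]101010_   (s0,0)→(s1,1,→)
state=s1 head=1 tape=1[1]01010_   (s1,1)→(s0,_,→)
state=s0 head=2 tape=1_[0]1010_   (s0,0)→(s1,1,→)
state=s1 head=3 tape=1_1[1]010_   (s1,1)→(s0,_,→)
state=s0 head=4 tape=1_1_[0]10_   (s0,0)→(s1,1,→)
state=s1 head=5 tape=1_1_1[1]0_   (s1,1)→(s0,_,→)
state=s0 head=6 tape=1_1_1_[0]_   (s0,0)→(s1,1,→)
state=s1 head=7 tape=1_1_1_1[_]   (s1,_)→(s4,1,←)
state=s4 head=6 tape=1_1_1_[1]1   (s4,1)→(s0,1,←)
state=s0 head=5 tape=1_1_1[_]11   (s0,_)→(sH,1,→)
state=sH head=6 tape=1_1_11[1]1
The non-blank tape span at halt is 1_1_1111.

1_1_1111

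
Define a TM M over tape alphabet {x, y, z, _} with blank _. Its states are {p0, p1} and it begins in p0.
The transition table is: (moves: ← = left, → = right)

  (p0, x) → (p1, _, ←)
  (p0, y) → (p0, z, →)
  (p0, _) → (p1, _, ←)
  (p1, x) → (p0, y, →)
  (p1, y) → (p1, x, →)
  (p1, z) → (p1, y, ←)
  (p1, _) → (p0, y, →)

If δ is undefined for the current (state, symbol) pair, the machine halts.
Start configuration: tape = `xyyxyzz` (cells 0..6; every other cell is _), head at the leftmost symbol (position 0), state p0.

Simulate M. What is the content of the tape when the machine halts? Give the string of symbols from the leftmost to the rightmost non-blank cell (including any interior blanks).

p0 | _[x]yyxyzz   read x → write _, move ←, go to p1
p1 | [_]_yyxyzz   read _ → write y, move →, go to p0
p0 | y[_]yyxyzz   read _ → write _, move ←, go to p1
p1 | [y]_yyxyzz   read y → write x, move →, go to p1
p1 | x[_]yyxyzz   read _ → write y, move →, go to p0
p0 | xy[y]yxyzz   read y → write z, move →, go to p0
p0 | xyz[y]xyzz   read y → write z, move →, go to p0
p0 | xyzz[x]yzz   read x → write _, move ←, go to p1
p1 | xyz[z]_yzz   read z → write y, move ←, go to p1
p1 | xy[z]y_yzz   read z → write y, move ←, go to p1
p1 | x[y]yy_yzz   read y → write x, move →, go to p1
p1 | xx[y]y_yzz   read y → write x, move →, go to p1
p1 | xxx[y]_yzz   read y → write x, move →, go to p1
p1 | xxxx[_]yzz   read _ → write y, move →, go to p0
p0 | xxxxy[y]zz   read y → write z, move →, go to p0
p0 | xxxxyz[z]z
The non-blank tape span at halt is xxxxyzzz.

xxxxyzzz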